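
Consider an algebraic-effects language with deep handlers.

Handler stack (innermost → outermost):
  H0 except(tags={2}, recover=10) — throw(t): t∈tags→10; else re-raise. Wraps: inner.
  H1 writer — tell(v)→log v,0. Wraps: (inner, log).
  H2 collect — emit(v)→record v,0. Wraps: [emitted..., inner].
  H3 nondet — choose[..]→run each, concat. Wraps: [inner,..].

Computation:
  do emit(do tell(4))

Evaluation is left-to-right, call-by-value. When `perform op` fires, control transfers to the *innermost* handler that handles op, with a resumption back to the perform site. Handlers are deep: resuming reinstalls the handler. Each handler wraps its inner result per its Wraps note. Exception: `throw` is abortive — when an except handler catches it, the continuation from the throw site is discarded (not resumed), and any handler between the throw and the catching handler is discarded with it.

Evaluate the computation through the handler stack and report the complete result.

Answer: [[0, (0, (4))]]

Evaluation trace:
tell(4) @ H1 ⇒ log+=4
emit(0) @ H2 ⇒ out+=0
H0 returns 0
H1 returns (0, (4))
H2 returns [0, (0, (4))]
H3 returns [[0, (0, (4))]]
= [[0, (0, (4))]]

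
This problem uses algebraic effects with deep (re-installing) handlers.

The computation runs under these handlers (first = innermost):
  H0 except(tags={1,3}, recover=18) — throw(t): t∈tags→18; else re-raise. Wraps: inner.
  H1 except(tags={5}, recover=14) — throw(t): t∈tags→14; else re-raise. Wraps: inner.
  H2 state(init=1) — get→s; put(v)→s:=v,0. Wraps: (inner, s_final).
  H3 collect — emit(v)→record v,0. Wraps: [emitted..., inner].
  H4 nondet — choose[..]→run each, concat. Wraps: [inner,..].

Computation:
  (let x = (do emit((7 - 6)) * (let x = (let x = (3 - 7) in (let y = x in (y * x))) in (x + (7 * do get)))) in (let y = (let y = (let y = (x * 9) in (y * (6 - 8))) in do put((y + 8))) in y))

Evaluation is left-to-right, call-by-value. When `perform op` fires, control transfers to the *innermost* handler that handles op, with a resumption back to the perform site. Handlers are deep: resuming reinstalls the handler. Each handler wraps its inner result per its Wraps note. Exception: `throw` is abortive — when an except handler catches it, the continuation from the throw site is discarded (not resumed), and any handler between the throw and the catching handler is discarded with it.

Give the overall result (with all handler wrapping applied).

Evaluation trace:
emit(1) @ H3 ⇒ out+=1
get @ H2 ⇒ 1
put(8) @ H2 ⇒ s:=8
H0 returns 0
H1 returns 0
H2 returns (0, 8)
H3 returns [1, (0, 8)]
H4 returns [[1, (0, 8)]]
= [[1, (0, 8)]]

Answer: [[1, (0, 8)]]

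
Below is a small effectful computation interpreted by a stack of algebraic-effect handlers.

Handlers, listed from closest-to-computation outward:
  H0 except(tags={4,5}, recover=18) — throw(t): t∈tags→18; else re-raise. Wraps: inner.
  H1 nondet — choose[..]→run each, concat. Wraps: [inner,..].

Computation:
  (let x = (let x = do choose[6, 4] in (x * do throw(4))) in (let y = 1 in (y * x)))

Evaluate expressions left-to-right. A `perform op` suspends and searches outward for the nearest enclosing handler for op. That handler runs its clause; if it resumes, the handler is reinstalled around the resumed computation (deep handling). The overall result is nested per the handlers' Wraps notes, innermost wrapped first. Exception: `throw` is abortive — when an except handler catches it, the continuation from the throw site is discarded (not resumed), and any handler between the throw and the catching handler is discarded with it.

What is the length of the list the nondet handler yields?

Working:
choose[6, 4] @ H1
  branch[0] choose=6:
    throw(4) @ H0 caught ⇒ 18
    H1 returns [18]
  branch[1] choose=4:
    throw(4) @ H0 caught ⇒ 18
    H1 returns [18]
= [18, 18]

Answer: 2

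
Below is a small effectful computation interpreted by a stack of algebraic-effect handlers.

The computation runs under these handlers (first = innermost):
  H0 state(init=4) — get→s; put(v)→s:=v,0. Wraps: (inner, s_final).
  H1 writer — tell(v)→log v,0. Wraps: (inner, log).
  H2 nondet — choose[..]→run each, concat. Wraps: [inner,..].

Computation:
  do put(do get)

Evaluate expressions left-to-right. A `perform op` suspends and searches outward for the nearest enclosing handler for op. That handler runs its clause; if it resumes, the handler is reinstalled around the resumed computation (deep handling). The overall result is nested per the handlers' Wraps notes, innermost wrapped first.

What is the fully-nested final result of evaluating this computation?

Working:
get @ H0 ⇒ 4
put(4) @ H0 ⇒ s:=4
H0 returns (0, 4)
H1 returns ((0, 4), ())
H2 returns [((0, 4), ())]
= [((0, 4), ())]

Answer: [((0, 4), ())]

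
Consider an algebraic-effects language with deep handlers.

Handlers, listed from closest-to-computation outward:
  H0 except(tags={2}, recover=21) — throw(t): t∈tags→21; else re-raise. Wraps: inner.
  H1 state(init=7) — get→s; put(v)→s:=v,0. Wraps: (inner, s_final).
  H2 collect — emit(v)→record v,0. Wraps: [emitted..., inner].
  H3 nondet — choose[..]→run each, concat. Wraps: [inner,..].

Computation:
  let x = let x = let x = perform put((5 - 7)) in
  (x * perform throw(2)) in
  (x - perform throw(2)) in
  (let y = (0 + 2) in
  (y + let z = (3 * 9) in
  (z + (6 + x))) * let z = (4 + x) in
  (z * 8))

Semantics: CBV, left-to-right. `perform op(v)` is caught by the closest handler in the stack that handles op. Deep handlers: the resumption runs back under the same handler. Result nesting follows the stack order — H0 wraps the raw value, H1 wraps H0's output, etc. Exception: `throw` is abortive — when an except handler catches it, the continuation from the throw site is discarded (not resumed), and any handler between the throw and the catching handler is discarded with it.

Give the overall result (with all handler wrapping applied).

Evaluation trace:
put(-2) @ H1 ⇒ s:=-2
throw(2) @ H0 caught ⇒ 21
H1 returns (21, -2)
H2 returns [(21, -2)]
H3 returns [[(21, -2)]]
= [[(21, -2)]]

Answer: [[(21, -2)]]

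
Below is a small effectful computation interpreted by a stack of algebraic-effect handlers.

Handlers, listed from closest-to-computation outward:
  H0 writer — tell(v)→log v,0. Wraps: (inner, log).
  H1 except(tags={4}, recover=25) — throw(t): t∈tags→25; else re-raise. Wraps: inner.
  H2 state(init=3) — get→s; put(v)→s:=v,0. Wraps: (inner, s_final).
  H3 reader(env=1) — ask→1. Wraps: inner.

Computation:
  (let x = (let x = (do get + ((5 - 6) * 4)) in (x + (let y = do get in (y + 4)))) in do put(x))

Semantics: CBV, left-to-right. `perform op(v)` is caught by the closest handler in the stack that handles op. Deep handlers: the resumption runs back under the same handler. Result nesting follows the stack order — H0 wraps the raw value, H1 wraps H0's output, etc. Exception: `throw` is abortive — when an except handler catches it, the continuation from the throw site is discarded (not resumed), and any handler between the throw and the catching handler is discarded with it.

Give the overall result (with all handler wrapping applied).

Step-by-step:
get @ H2 ⇒ 3
get @ H2 ⇒ 3
put(6) @ H2 ⇒ s:=6
H0 returns (0, ())
H1 returns (0, ())
H2 returns ((0, ()), 6)
H3 returns ((0, ()), 6)
= ((0, ()), 6)

Answer: ((0, ()), 6)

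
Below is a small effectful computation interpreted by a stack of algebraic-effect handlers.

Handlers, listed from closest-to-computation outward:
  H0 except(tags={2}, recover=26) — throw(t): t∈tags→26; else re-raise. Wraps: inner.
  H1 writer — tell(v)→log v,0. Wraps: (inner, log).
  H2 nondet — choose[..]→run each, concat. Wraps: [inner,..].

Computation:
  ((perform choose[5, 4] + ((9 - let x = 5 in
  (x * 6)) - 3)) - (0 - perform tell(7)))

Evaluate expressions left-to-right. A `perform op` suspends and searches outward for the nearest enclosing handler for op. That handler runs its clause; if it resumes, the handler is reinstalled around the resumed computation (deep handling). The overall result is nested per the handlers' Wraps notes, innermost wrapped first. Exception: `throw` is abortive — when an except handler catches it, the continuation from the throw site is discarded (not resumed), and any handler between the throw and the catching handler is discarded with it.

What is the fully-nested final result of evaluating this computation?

Answer: [(-19, (7)), (-20, (7))]

Working:
choose[5, 4] @ H2
  branch[0] choose=5:
    tell(7) @ H1 ⇒ log+=7
    H0 returns -19
    H1 returns (-19, (7))
    H2 returns [(-19, (7))]
  branch[1] choose=4:
    tell(7) @ H1 ⇒ log+=7
    H0 returns -20
    H1 returns (-20, (7))
    H2 returns [(-20, (7))]
= [(-19, (7)), (-20, (7))]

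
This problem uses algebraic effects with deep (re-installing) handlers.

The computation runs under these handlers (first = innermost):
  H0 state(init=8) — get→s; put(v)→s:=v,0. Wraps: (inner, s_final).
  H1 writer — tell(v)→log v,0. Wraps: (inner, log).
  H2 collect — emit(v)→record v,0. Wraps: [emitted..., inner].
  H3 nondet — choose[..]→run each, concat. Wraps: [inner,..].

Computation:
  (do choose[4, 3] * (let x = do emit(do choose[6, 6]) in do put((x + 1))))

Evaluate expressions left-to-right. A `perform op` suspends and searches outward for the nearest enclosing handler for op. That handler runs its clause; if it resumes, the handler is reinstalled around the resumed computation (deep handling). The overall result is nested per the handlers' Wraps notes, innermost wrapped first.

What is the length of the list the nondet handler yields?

Step-by-step:
choose[4, 3] @ H3
  branch[0] choose=4:
    choose[6, 6] @ H3
      branch[0] choose=6:
        emit(6) @ H2 ⇒ out+=6
        put(1) @ H0 ⇒ s:=1
        H0 returns (0, 1)
        H1 returns ((0, 1), ())
        H2 returns [6, ((0, 1), ())]
        H3 returns [[6, ((0, 1), ())]]
      branch[1] choose=6:
        emit(6) @ H2 ⇒ out+=6
        put(1) @ H0 ⇒ s:=1
        H0 returns (0, 1)
        H1 returns ((0, 1), ())
        H2 returns [6, ((0, 1), ())]
        H3 returns [[6, ((0, 1), ())]]
  branch[1] choose=3:
    choose[6, 6] @ H3
      branch[0] choose=6:
        emit(6) @ H2 ⇒ out+=6
        put(1) @ H0 ⇒ s:=1
        H0 returns (0, 1)
        H1 returns ((0, 1), ())
        H2 returns [6, ((0, 1), ())]
        H3 returns [[6, ((0, 1), ())]]
      branch[1] choose=6:
        emit(6) @ H2 ⇒ out+=6
        put(1) @ H0 ⇒ s:=1
        H0 returns (0, 1)
        H1 returns ((0, 1), ())
        H2 returns [6, ((0, 1), ())]
        H3 returns [[6, ((0, 1), ())]]
= [[6, ((0, 1), ())], [6, ((0, 1), ())], [6, ((0, 1), ())], [6, ((0, 1), ())]]

Answer: 4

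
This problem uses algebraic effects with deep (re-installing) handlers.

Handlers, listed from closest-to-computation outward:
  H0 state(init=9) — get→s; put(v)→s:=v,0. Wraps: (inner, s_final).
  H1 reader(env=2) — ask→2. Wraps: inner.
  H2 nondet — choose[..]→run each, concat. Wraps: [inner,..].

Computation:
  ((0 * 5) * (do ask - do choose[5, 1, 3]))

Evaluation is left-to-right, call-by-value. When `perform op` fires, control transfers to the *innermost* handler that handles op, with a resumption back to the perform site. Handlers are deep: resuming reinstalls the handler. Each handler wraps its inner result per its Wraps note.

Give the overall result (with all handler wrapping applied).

Working:
ask @ H1 ⇒ 2
choose[5, 1, 3] @ H2
  branch[0] choose=5:
    H0 returns (0, 9)
    H1 returns (0, 9)
    H2 returns [(0, 9)]
  branch[1] choose=1:
    H0 returns (0, 9)
    H1 returns (0, 9)
    H2 returns [(0, 9)]
  branch[2] choose=3:
    H0 returns (0, 9)
    H1 returns (0, 9)
    H2 returns [(0, 9)]
= [(0, 9), (0, 9), (0, 9)]

Answer: [(0, 9), (0, 9), (0, 9)]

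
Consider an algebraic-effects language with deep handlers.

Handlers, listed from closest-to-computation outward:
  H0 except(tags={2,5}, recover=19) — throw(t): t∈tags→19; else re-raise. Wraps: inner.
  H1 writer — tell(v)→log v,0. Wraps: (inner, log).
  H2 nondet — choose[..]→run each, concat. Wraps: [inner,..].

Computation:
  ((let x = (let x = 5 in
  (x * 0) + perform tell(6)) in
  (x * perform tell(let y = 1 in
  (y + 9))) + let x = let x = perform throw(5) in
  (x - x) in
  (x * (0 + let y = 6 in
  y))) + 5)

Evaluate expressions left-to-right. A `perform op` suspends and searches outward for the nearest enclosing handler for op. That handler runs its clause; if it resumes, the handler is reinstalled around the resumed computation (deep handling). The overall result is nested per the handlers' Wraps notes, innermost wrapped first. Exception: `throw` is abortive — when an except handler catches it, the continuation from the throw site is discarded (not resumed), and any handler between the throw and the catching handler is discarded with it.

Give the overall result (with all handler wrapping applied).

Answer: [(19, (6, 10))]

Working:
tell(6) @ H1 ⇒ log+=6
tell(10) @ H1 ⇒ log+=10
throw(5) @ H0 caught ⇒ 19
H1 returns (19, (6, 10))
H2 returns [(19, (6, 10))]
= [(19, (6, 10))]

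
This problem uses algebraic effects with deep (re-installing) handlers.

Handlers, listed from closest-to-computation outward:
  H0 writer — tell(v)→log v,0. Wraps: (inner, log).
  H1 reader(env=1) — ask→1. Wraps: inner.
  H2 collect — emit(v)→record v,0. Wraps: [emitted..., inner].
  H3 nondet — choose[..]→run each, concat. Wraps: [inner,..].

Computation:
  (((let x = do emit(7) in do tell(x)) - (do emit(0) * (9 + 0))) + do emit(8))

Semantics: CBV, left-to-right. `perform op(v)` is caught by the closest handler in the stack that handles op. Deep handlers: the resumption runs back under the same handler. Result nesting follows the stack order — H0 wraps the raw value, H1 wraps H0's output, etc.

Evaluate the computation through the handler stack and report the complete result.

Step-by-step:
emit(7) @ H2 ⇒ out+=7
tell(0) @ H0 ⇒ log+=0
emit(0) @ H2 ⇒ out+=0
emit(8) @ H2 ⇒ out+=8
H0 returns (0, (0))
H1 returns (0, (0))
H2 returns [7, 0, 8, (0, (0))]
H3 returns [[7, 0, 8, (0, (0))]]
= [[7, 0, 8, (0, (0))]]

Answer: [[7, 0, 8, (0, (0))]]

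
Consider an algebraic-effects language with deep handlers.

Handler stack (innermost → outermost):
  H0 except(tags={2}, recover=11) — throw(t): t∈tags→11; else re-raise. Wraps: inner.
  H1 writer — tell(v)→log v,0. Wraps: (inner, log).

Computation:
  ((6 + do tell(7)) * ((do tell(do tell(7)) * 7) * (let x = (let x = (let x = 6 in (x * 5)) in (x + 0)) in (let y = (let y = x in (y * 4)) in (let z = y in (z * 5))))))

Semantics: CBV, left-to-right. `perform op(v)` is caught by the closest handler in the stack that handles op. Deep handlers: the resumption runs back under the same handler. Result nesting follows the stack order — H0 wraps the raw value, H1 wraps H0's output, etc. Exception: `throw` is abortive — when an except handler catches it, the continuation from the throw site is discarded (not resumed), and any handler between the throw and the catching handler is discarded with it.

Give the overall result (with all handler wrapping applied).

Working:
tell(7) @ H1 ⇒ log+=7
tell(7) @ H1 ⇒ log+=7
tell(0) @ H1 ⇒ log+=0
H0 returns 0
H1 returns (0, (7, 7, 0))
= (0, (7, 7, 0))

Answer: (0, (7, 7, 0))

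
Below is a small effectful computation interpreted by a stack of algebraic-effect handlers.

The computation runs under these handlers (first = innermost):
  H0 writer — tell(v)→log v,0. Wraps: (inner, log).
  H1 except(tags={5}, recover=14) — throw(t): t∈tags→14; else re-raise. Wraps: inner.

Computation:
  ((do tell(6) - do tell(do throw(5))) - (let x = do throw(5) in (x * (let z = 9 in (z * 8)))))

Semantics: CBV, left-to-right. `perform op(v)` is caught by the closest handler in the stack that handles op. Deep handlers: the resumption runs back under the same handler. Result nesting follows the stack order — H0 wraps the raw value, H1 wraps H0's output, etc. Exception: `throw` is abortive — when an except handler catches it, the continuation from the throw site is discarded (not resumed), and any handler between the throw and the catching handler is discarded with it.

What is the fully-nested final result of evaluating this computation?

Working:
tell(6) @ H0 ⇒ log+=6
throw(5) @ H1 caught ⇒ 14
= 14

Answer: 14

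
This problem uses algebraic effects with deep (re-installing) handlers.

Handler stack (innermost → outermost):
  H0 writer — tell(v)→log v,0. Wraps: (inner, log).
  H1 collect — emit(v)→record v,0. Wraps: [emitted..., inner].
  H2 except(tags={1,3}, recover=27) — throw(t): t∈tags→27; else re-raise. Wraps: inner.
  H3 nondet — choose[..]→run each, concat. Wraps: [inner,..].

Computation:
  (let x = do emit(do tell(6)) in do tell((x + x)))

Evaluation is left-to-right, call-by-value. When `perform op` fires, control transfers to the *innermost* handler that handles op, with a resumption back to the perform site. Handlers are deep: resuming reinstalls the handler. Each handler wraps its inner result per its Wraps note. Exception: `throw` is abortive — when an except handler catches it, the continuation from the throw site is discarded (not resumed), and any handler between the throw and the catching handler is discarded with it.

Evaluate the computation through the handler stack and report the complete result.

Answer: [[0, (0, (6, 0))]]

Step-by-step:
tell(6) @ H0 ⇒ log+=6
emit(0) @ H1 ⇒ out+=0
tell(0) @ H0 ⇒ log+=0
H0 returns (0, (6, 0))
H1 returns [0, (0, (6, 0))]
H2 returns [0, (0, (6, 0))]
H3 returns [[0, (0, (6, 0))]]
= [[0, (0, (6, 0))]]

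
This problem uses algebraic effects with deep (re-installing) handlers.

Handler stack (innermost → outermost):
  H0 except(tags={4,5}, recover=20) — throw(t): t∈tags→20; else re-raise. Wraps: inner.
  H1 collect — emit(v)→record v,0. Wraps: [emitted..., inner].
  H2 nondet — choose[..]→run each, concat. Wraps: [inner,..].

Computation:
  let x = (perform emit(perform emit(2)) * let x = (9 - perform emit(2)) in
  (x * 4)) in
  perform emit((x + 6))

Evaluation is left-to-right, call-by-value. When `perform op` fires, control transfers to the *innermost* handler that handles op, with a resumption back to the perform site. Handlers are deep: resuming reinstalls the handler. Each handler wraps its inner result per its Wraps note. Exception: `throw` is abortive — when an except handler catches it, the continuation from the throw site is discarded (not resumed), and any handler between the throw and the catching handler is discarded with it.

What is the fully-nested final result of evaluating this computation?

Answer: [[2, 0, 2, 6, 0]]

Evaluation trace:
emit(2) @ H1 ⇒ out+=2
emit(0) @ H1 ⇒ out+=0
emit(2) @ H1 ⇒ out+=2
emit(6) @ H1 ⇒ out+=6
H0 returns 0
H1 returns [2, 0, 2, 6, 0]
H2 returns [[2, 0, 2, 6, 0]]
= [[2, 0, 2, 6, 0]]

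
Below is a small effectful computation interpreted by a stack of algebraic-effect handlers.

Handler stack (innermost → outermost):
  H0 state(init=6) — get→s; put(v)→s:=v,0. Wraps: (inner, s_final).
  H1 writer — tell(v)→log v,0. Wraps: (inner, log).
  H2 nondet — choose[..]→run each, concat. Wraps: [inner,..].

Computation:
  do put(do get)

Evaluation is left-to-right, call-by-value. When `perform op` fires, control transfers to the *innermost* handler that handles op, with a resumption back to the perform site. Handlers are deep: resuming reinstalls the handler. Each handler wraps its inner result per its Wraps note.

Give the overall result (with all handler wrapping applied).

Answer: [((0, 6), ())]

Evaluation trace:
get @ H0 ⇒ 6
put(6) @ H0 ⇒ s:=6
H0 returns (0, 6)
H1 returns ((0, 6), ())
H2 returns [((0, 6), ())]
= [((0, 6), ())]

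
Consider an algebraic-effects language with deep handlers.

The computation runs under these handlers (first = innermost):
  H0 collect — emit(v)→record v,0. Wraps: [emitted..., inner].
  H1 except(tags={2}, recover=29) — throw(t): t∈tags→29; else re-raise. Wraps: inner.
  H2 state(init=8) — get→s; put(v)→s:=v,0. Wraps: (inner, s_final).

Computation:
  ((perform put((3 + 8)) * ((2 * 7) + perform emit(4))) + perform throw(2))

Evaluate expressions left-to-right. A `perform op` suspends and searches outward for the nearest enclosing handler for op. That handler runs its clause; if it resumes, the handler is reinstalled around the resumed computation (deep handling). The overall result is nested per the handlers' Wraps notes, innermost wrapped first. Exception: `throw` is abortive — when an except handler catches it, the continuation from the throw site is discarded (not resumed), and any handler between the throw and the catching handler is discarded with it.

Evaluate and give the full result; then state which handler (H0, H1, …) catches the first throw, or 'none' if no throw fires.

Answer: (29, 11) ; first throw caught by: H1

Step-by-step:
put(11) @ H2 ⇒ s:=11
emit(4) @ H0 ⇒ out+=4
throw(2) @ H1 caught ⇒ 29
H2 returns (29, 11)
= (29, 11)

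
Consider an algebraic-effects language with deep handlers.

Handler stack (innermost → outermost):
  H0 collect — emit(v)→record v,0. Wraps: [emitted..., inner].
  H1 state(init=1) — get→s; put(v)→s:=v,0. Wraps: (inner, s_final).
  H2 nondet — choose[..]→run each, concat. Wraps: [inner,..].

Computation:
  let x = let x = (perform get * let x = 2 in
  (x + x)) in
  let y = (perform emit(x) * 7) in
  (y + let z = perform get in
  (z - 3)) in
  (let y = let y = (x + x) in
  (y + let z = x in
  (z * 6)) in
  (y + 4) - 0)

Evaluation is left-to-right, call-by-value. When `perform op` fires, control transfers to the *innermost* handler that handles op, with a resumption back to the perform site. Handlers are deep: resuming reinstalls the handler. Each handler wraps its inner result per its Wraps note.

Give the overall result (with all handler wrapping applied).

Step-by-step:
get @ H1 ⇒ 1
emit(4) @ H0 ⇒ out+=4
get @ H1 ⇒ 1
H0 returns [4, -12]
H1 returns ([4, -12], 1)
H2 returns [([4, -12], 1)]
= [([4, -12], 1)]

Answer: [([4, -12], 1)]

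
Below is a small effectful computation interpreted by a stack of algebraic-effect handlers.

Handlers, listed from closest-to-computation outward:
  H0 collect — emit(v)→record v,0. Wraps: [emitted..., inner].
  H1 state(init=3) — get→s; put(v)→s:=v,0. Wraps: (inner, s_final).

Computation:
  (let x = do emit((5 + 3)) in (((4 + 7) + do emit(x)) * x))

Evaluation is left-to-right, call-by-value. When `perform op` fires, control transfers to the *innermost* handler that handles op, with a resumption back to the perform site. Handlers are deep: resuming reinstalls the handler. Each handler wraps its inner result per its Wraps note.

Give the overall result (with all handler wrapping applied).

Answer: ([8, 0, 0], 3)

Evaluation trace:
emit(8) @ H0 ⇒ out+=8
emit(0) @ H0 ⇒ out+=0
H0 returns [8, 0, 0]
H1 returns ([8, 0, 0], 3)
= ([8, 0, 0], 3)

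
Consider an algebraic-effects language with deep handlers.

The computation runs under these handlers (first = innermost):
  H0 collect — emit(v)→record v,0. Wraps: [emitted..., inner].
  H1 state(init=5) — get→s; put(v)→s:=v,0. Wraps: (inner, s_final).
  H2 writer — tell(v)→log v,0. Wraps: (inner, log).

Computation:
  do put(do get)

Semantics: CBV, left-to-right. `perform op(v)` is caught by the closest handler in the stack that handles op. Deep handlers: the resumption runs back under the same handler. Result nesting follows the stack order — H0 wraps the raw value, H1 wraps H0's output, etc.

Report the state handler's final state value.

Step-by-step:
get @ H1 ⇒ 5
put(5) @ H1 ⇒ s:=5
H0 returns [0]
H1 returns ([0], 5)
H2 returns (([0], 5), ())
= (([0], 5), ())

Answer: 5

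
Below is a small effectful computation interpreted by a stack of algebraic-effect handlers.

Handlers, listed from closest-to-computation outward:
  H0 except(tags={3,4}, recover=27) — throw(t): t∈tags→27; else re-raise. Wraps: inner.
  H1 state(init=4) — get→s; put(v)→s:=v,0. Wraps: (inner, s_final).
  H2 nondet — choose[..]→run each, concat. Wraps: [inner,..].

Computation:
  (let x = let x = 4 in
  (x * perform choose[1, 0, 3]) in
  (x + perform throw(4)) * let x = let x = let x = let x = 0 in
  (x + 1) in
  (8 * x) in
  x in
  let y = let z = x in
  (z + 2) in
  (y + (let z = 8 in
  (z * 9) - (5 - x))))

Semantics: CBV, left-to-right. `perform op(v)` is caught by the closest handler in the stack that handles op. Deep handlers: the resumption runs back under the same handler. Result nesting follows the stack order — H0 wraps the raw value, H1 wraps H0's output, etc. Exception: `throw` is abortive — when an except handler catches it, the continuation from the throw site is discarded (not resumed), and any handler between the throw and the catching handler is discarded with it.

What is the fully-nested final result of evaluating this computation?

Working:
choose[1, 0, 3] @ H2
  branch[0] choose=1:
    throw(4) @ H0 caught ⇒ 27
    H1 returns (27, 4)
    H2 returns [(27, 4)]
  branch[1] choose=0:
    throw(4) @ H0 caught ⇒ 27
    H1 returns (27, 4)
    H2 returns [(27, 4)]
  branch[2] choose=3:
    throw(4) @ H0 caught ⇒ 27
    H1 returns (27, 4)
    H2 returns [(27, 4)]
= [(27, 4), (27, 4), (27, 4)]

Answer: [(27, 4), (27, 4), (27, 4)]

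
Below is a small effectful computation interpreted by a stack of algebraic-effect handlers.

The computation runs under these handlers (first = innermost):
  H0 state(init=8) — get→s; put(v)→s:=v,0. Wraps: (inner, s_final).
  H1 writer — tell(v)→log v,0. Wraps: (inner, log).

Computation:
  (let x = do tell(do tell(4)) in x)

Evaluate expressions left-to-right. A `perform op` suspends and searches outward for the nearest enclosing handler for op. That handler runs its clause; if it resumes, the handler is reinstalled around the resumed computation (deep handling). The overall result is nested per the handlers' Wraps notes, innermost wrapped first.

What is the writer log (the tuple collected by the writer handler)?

Evaluation trace:
tell(4) @ H1 ⇒ log+=4
tell(0) @ H1 ⇒ log+=0
H0 returns (0, 8)
H1 returns ((0, 8), (4, 0))
= ((0, 8), (4, 0))

Answer: (4, 0)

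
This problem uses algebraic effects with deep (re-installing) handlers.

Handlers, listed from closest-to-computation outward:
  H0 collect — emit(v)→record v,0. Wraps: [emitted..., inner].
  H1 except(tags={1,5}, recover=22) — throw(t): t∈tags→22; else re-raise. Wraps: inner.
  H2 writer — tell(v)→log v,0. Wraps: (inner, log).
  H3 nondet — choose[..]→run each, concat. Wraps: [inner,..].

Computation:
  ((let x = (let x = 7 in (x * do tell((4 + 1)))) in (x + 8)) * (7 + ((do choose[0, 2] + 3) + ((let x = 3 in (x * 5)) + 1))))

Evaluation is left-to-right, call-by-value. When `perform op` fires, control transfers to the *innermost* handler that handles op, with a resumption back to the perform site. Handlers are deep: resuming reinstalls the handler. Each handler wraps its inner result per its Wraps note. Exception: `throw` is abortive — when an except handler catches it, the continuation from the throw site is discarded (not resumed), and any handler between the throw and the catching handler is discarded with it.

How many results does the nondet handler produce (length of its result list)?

Working:
tell(5) @ H2 ⇒ log+=5
choose[0, 2] @ H3
  branch[0] choose=0:
    H0 returns [208]
    H1 returns [208]
    H2 returns ([208], (5))
    H3 returns [([208], (5))]
  branch[1] choose=2:
    H0 returns [224]
    H1 returns [224]
    H2 returns ([224], (5))
    H3 returns [([224], (5))]
= [([208], (5)), ([224], (5))]

Answer: 2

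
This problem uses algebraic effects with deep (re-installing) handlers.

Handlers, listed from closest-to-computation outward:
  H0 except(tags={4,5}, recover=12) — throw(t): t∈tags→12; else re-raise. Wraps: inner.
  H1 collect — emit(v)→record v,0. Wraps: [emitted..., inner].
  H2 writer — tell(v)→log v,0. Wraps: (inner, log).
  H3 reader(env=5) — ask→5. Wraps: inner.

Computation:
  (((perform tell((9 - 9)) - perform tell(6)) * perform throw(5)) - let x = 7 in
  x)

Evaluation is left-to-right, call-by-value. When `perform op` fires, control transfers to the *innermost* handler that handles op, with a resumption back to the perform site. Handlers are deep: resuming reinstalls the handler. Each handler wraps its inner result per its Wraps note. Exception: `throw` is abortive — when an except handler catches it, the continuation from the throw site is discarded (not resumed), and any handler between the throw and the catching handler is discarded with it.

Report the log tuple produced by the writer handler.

Answer: (0, 6)

Evaluation trace:
tell(0) @ H2 ⇒ log+=0
tell(6) @ H2 ⇒ log+=6
throw(5) @ H0 caught ⇒ 12
H1 returns [12]
H2 returns ([12], (0, 6))
H3 returns ([12], (0, 6))
= ([12], (0, 6))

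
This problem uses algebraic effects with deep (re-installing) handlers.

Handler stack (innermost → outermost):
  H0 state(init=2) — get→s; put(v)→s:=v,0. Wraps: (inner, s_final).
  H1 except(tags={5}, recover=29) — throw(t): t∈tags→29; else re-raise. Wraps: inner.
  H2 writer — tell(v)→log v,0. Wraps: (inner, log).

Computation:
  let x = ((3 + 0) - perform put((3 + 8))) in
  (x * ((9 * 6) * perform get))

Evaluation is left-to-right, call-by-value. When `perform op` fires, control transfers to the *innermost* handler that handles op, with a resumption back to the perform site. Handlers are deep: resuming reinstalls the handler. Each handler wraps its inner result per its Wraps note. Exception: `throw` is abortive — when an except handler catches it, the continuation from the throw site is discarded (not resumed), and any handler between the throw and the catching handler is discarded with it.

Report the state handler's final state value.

Answer: 11

Evaluation trace:
put(11) @ H0 ⇒ s:=11
get @ H0 ⇒ 11
H0 returns (1782, 11)
H1 returns (1782, 11)
H2 returns ((1782, 11), ())
= ((1782, 11), ())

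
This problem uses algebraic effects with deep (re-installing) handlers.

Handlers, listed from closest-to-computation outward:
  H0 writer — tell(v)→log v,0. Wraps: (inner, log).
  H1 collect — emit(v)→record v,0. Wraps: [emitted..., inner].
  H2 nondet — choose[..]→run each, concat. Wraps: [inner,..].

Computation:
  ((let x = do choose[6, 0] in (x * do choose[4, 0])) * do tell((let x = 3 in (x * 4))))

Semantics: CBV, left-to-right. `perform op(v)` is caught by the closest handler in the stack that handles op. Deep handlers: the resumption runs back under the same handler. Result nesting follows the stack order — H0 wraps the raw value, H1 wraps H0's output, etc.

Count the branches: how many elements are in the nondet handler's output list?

Working:
choose[6, 0] @ H2
  branch[0] choose=6:
    choose[4, 0] @ H2
      branch[0] choose=4:
        tell(12) @ H0 ⇒ log+=12
        H0 returns (0, (12))
        H1 returns [(0, (12))]
        H2 returns [[(0, (12))]]
      branch[1] choose=0:
        tell(12) @ H0 ⇒ log+=12
        H0 returns (0, (12))
        H1 returns [(0, (12))]
        H2 returns [[(0, (12))]]
  branch[1] choose=0:
    choose[4, 0] @ H2
      branch[0] choose=4:
        tell(12) @ H0 ⇒ log+=12
        H0 returns (0, (12))
        H1 returns [(0, (12))]
        H2 returns [[(0, (12))]]
      branch[1] choose=0:
        tell(12) @ H0 ⇒ log+=12
        H0 returns (0, (12))
        H1 returns [(0, (12))]
        H2 returns [[(0, (12))]]
= [[(0, (12))], [(0, (12))], [(0, (12))], [(0, (12))]]

Answer: 4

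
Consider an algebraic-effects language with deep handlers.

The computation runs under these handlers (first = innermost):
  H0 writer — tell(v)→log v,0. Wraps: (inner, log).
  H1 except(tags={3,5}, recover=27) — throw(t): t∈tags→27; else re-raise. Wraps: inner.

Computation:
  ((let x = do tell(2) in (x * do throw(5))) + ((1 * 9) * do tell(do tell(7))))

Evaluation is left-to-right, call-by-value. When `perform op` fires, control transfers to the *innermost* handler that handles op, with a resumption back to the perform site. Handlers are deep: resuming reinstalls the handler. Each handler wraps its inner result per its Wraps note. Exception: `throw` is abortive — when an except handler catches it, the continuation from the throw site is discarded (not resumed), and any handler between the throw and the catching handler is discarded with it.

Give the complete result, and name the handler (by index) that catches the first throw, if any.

Answer: 27 ; first throw caught by: H1

Evaluation trace:
tell(2) @ H0 ⇒ log+=2
throw(5) @ H1 caught ⇒ 27
= 27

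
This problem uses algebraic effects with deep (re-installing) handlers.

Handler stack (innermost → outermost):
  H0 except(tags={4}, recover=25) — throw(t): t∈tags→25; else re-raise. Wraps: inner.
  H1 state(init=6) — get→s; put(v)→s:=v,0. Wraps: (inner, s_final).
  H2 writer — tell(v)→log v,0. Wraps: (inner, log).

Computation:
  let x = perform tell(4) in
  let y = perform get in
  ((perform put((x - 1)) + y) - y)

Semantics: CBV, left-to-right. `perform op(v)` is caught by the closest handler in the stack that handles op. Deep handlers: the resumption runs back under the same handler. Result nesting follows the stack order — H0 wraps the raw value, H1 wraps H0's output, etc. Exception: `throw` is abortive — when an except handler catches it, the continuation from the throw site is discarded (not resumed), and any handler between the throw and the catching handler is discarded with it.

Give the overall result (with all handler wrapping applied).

Evaluation trace:
tell(4) @ H2 ⇒ log+=4
get @ H1 ⇒ 6
put(-1) @ H1 ⇒ s:=-1
H0 returns 0
H1 returns (0, -1)
H2 returns ((0, -1), (4))
= ((0, -1), (4))

Answer: ((0, -1), (4))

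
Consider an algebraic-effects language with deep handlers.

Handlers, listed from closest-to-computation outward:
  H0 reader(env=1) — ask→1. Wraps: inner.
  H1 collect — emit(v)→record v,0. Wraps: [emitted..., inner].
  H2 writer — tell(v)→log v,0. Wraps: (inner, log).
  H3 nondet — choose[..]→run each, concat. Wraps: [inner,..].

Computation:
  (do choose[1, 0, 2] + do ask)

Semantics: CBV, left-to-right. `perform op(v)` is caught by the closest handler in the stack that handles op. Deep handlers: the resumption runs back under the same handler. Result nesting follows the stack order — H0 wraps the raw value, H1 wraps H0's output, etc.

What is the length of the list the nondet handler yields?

Working:
choose[1, 0, 2] @ H3
  branch[0] choose=1:
    ask @ H0 ⇒ 1
    H0 returns 2
    H1 returns [2]
    H2 returns ([2], ())
    H3 returns [([2], ())]
  branch[1] choose=0:
    ask @ H0 ⇒ 1
    H0 returns 1
    H1 returns [1]
    H2 returns ([1], ())
    H3 returns [([1], ())]
  branch[2] choose=2:
    ask @ H0 ⇒ 1
    H0 returns 3
    H1 returns [3]
    H2 returns ([3], ())
    H3 returns [([3], ())]
= [([2], ()), ([1], ()), ([3], ())]

Answer: 3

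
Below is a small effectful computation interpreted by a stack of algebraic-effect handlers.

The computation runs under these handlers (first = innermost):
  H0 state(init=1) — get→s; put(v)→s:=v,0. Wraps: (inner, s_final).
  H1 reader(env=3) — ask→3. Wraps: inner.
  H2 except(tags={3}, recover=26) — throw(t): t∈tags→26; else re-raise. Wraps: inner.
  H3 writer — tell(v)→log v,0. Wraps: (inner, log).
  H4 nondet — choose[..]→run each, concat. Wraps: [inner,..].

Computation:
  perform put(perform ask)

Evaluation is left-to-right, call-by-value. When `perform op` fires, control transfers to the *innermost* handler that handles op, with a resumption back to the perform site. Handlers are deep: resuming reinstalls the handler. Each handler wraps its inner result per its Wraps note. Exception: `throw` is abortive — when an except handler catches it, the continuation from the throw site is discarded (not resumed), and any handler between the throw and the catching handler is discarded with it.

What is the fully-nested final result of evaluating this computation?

Answer: [((0, 3), ())]

Step-by-step:
ask @ H1 ⇒ 3
put(3) @ H0 ⇒ s:=3
H0 returns (0, 3)
H1 returns (0, 3)
H2 returns (0, 3)
H3 returns ((0, 3), ())
H4 returns [((0, 3), ())]
= [((0, 3), ())]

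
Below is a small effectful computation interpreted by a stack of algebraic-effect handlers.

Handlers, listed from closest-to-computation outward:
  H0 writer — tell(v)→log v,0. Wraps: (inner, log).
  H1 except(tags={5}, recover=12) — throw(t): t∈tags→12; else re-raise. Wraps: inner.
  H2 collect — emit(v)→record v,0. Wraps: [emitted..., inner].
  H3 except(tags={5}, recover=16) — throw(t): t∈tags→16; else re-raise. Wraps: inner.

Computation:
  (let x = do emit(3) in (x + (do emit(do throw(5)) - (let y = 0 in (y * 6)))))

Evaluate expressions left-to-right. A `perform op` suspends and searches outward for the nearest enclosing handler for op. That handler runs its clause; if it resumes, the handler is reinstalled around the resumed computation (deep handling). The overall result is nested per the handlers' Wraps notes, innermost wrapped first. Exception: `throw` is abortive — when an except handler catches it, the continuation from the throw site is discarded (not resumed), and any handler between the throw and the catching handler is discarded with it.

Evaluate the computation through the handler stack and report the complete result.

Answer: [3, 12]

Step-by-step:
emit(3) @ H2 ⇒ out+=3
throw(5) @ H1 caught ⇒ 12
H2 returns [3, 12]
H3 returns [3, 12]
= [3, 12]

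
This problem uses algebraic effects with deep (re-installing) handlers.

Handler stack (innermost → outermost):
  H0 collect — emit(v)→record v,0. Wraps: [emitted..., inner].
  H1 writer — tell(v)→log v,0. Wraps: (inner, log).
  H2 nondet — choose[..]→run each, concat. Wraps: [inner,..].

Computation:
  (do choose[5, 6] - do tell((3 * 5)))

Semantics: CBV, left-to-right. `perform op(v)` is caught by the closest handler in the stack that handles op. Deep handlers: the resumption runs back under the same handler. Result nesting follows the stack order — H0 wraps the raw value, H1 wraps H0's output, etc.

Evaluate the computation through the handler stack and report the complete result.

Working:
choose[5, 6] @ H2
  branch[0] choose=5:
    tell(15) @ H1 ⇒ log+=15
    H0 returns [5]
    H1 returns ([5], (15))
    H2 returns [([5], (15))]
  branch[1] choose=6:
    tell(15) @ H1 ⇒ log+=15
    H0 returns [6]
    H1 returns ([6], (15))
    H2 returns [([6], (15))]
= [([5], (15)), ([6], (15))]

Answer: [([5], (15)), ([6], (15))]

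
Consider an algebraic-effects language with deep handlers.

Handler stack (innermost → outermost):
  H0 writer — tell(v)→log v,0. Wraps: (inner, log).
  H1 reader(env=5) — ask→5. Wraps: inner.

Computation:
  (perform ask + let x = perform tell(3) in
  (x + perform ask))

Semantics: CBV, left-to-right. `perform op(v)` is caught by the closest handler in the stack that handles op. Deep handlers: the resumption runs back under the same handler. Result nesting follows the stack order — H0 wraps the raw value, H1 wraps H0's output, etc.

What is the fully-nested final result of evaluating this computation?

Step-by-step:
ask @ H1 ⇒ 5
tell(3) @ H0 ⇒ log+=3
ask @ H1 ⇒ 5
H0 returns (10, (3))
H1 returns (10, (3))
= (10, (3))

Answer: (10, (3))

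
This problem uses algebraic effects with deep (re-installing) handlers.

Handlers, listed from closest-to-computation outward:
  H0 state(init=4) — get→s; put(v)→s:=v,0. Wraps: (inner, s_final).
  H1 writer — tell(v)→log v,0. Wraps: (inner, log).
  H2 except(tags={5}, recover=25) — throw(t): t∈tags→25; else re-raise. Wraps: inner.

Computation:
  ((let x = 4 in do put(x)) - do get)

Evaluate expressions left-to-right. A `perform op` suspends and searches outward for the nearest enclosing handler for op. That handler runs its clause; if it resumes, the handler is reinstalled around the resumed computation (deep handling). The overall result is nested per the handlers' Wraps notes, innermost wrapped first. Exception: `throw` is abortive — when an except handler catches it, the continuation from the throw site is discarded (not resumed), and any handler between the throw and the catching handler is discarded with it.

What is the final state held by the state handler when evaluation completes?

Answer: 4

Evaluation trace:
put(4) @ H0 ⇒ s:=4
get @ H0 ⇒ 4
H0 returns (-4, 4)
H1 returns ((-4, 4), ())
H2 returns ((-4, 4), ())
= ((-4, 4), ())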